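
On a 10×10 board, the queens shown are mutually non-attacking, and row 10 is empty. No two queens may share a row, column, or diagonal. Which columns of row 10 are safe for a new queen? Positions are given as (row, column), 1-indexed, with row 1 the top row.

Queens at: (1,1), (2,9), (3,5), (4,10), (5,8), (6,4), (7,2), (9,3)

columns 6, 7

(1,1) attacks row 10 at column 1 and diagonals 10.
(2,9) attacks row 10 at column 9 and diagonals 1.
(3,5) attacks row 10 at column 5.
(4,10) attacks row 10 at column 10 and diagonals 4.
(5,8) attacks row 10 at column 8 and diagonals 3.
(6,4) attacks row 10 at column 4 and diagonals 8.
(7,2) attacks row 10 at column 2 and diagonals 5.
(9,3) attacks row 10 at column 3 and diagonals 2, 4.
Attacked columns: {1, 2, 3, 4, 5, 8, 9, 10}. Safe: {6, 7}.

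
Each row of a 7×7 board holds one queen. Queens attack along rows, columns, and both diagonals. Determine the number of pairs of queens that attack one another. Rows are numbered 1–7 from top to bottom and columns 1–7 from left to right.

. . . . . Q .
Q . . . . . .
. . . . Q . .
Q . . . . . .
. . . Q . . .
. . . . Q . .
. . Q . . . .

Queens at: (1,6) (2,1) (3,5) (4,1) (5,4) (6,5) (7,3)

5

Same column: (2,1)–(4,1) (column 1); (3,5)–(6,5) (column 5).
Same diagonal: (2,1)–(5,4) (|2−5| = |1−4| = 3); (2,1)–(6,5) (|2−6| = |1−5| = 4); (5,4)–(6,5) (|5−6| = |4−5| = 1).
Total attacking pairs: 5.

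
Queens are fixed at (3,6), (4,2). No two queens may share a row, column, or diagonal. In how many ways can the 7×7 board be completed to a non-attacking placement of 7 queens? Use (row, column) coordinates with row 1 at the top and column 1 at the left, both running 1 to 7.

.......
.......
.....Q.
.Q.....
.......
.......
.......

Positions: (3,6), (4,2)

2

Branch on row 1: col 1 → 0; col 3 → 1; col 7 → 1.
Sum: 0 + 1 + 1 = 2.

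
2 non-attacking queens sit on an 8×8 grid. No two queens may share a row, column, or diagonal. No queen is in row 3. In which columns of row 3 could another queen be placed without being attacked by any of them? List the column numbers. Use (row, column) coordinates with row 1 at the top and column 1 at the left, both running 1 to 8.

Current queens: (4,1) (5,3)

(4,1) attacks row 3 at column 1 and diagonals 2.
(5,3) attacks row 3 at column 3 and diagonals 1, 5.
Attacked columns: {1, 2, 3, 5}. Safe: {4, 6, 7, 8}.

columns 4, 6, 7, 8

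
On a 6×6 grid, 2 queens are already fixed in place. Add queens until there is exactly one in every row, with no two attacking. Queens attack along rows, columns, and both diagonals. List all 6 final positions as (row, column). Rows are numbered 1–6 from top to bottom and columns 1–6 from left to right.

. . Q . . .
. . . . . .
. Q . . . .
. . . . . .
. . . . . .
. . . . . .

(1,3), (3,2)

(1,3) (2,6) (3,2) (4,5) (5,1) (6,4)

Row 2: attacked by (1,3)→{2,3,4}; (3,2)→{1,2,3}. Safe: 5, 6. Place at column 6.
Row 4: attacked by (1,3)→{3,6}; (2,6)→{4,6}; (3,2)→{1,2,3}. Safe: 5. Place at column 5.
Row 5: attacked by (1,3)→{3}; (2,6)→{3,6}; (3,2)→{2,4}; (4,5)→{4,5,6}. Safe: 1. Place at column 1.
Row 6: attacked by (1,3)→{3}; (2,6)→{2,6}; (3,2)→{2,5}; (4,5)→{3,5}; (5,1)→{1,2}. Safe: 4. Place at column 4.
Columns [3, 6, 2, 5, 1, 4], r−c [-2, -4, 1, -1, 4, 2], r+c [4, 8, 5, 9, 6, 10] are all distinct, so no two queens attack.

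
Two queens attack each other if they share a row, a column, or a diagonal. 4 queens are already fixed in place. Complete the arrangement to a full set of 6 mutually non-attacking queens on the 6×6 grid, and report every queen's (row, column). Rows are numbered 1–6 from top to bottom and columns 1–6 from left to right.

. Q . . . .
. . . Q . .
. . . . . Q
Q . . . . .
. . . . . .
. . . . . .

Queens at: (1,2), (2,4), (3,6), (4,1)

(1,2) (2,4) (3,6) (4,1) (5,3) (6,5)

Row 5: attacked by (1,2)→{2,6}; (2,4)→{1,4}; (3,6)→{4,6}; (4,1)→{1,2}. Safe: 3, 5. Place at column 3.
Row 6: attacked by (1,2)→{2}; (2,4)→{4}; (3,6)→{3,6}; (4,1)→{1,3}; (5,3)→{2,3,4}. Safe: 5. Place at column 5.
Columns [2, 4, 6, 1, 3, 5], r−c [-1, -2, -3, 3, 2, 1], r+c [3, 6, 9, 5, 8, 11] are all distinct, so no two queens attack.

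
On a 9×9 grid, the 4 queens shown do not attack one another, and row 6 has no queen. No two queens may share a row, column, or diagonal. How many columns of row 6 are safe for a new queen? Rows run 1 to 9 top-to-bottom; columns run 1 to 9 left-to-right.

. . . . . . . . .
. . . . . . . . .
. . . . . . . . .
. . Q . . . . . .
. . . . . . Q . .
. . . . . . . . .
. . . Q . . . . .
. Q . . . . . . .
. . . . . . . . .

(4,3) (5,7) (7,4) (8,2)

1

(4,3) attacks row 6 at column 3 and diagonals 1, 5.
(5,7) attacks row 6 at column 7 and diagonals 6, 8.
(7,4) attacks row 6 at column 4 and diagonals 3, 5.
(8,2) attacks row 6 at column 2 and diagonals 4.
Attacked columns: {1, 2, 3, 4, 5, 6, 7, 8}. Safe: {9}.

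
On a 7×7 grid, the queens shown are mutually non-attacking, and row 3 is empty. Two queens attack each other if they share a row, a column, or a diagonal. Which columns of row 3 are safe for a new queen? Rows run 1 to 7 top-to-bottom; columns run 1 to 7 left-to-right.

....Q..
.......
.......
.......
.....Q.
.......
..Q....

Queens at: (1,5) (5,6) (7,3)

(1,5) attacks row 3 at column 5 and diagonals 3, 7.
(5,6) attacks row 3 at column 6 and diagonals 4.
(7,3) attacks row 3 at column 3 and diagonals 7.
Attacked columns: {3, 4, 5, 6, 7}. Safe: {1, 2}.

columns 1, 2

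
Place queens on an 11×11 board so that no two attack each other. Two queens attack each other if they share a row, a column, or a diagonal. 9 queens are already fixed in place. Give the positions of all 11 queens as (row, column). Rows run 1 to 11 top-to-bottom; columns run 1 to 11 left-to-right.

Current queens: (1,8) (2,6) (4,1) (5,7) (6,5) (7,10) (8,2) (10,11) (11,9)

Row 3: attacked by (1,8)→{6,8,10}; (2,6)→{5,6,7}; (4,1)→{1,2}; (5,7)→{5,7,9}; (6,5)→{2,5,8}; (7,10)→{6,10}; (8,2)→{2,7}; (10,11)→{4,11}; (11,9)→{1,9}. Safe: 3. Place at column 3.
Row 9: attacked by (1,8)→{8}; (2,6)→{6}; (3,3)→{3,9}; (4,1)→{1,6}; (5,7)→{3,7,11}; (6,5)→{2,5,8}; (7,10)→{8,10}; (8,2)→{1,2,3}; (10,11)→{10,11}; (11,9)→{7,9,11}. Safe: 4. Place at column 4.
Columns [8, 6, 3, 1, 7, 5, 10, 2, 4, 11, 9], r−c [-7, -4, 0, 3, -2, 1, -3, 6, 5, -1, 2], r+c [9, 8, 6, 5, 12, 11, 17, 10, 13, 21, 20] are all distinct, so no two queens attack.

(1,8) (2,6) (3,3) (4,1) (5,7) (6,5) (7,10) (8,2) (9,4) (10,11) (11,9)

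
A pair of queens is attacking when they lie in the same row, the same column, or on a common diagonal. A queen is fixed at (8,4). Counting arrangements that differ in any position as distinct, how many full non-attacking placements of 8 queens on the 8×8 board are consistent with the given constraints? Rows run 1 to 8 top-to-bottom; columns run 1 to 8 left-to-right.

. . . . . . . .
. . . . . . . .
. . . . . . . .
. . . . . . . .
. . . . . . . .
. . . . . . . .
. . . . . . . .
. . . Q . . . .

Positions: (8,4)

Branch on row 1: col 1 → 1; col 2 → 3; col 3 → 3; col 5 → 3; col 6 → 4; col 7 → 3; col 8 → 1.
Sum: 1 + 3 + 3 + 3 + 4 + 3 + 1 = 18.

18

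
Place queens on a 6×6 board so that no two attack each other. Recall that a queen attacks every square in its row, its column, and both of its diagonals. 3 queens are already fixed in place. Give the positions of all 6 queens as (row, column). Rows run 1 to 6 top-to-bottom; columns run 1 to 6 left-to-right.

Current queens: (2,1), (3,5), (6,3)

Row 1: attacked by (2,1)→{1,2}; (3,5)→{3,5}; (6,3)→{3}. Safe: 4, 6. Place at column 4.
Row 4: attacked by (1,4)→{1,4}; (2,1)→{1,3}; (3,5)→{4,5,6}; (6,3)→{1,3,5}. Safe: 2. Place at column 2.
Row 5: attacked by (1,4)→{4}; (2,1)→{1,4}; (3,5)→{3,5}; (4,2)→{1,2,3}; (6,3)→{2,3,4}. Safe: 6. Place at column 6.
Columns [4, 1, 5, 2, 6, 3], r−c [-3, 1, -2, 2, -1, 3], r+c [5, 3, 8, 6, 11, 9] are all distinct, so no two queens attack.

(1,4) (2,1) (3,5) (4,2) (5,6) (6,3)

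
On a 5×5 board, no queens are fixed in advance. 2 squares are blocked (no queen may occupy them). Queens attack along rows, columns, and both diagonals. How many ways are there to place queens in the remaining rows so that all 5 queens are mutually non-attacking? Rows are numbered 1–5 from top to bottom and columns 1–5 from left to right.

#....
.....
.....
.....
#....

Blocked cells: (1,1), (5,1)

6

Branch on row 1: col 2 → 2; col 3 → 1; col 4 → 1; col 5 → 2.
Sum: 2 + 1 + 1 + 2 = 6.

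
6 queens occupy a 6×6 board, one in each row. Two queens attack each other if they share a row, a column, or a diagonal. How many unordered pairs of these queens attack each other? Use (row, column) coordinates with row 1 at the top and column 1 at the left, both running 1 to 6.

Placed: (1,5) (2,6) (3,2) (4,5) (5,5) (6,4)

5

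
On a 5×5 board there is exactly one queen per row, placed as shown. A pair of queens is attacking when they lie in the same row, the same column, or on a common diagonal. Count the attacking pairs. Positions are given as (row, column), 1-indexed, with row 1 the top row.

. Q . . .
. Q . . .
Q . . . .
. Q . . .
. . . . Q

6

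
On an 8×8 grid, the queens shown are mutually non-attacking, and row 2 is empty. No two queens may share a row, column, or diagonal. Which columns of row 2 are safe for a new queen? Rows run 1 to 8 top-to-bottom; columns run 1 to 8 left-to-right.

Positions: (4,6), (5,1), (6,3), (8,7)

columns 2, 5

(4,6) attacks row 2 at column 6 and diagonals 4, 8.
(5,1) attacks row 2 at column 1 and diagonals 4.
(6,3) attacks row 2 at column 3 and diagonals 7.
(8,7) attacks row 2 at column 7 and diagonals 1.
Attacked columns: {1, 3, 4, 6, 7, 8}. Safe: {2, 5}.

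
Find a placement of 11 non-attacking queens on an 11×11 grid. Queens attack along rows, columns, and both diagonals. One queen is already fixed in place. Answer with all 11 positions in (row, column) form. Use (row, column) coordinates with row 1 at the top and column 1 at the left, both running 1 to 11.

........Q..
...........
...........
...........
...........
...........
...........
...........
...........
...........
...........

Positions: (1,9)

(1,9) (2,4) (3,2) (4,5) (5,8) (6,11) (7,1) (8,3) (9,6) (10,10) (11,7)

Row 2: attacked by (1,9)→{8,9,10}. Safe: 1, 2, 3, 4, 5, 6, 7, 11. Place at column 4.
Row 3: attacked by (1,9)→{7,9,11}; (2,4)→{3,4,5}. Safe: 1, 2, 6, 8, 10. Place at column 2.
Row 4: attacked by (1,9)→{6,9}; (2,4)→{2,4,6}; (3,2)→{1,2,3}. Safe: 5, 7, 8, 10, 11. Place at column 5.
Row 5: attacked by (1,9)→{5,9}; (2,4)→{1,4,7}; (3,2)→{2,4}; (4,5)→{4,5,6}. Safe: 3, 8, 10, 11. Place at column 8.
Row 6: attacked by (1,9)→{4,9}; (2,4)→{4,8}; (3,2)→{2,5}; (4,5)→{3,5,7}; (5,8)→{7,8,9}. Safe: 1, 6, 10, 11. Place at column 11.
Row 7: attacked by (1,9)→{3,9}; (2,4)→{4,9}; (3,2)→{2,6}; (4,5)→{2,5,8}; (5,8)→{6,8,10}; (6,11)→{10,11}. Safe: 1, 7. Place at column 1.
Row 8: attacked by (1,9)→{2,9}; (2,4)→{4,10}; (3,2)→{2,7}; (4,5)→{1,5,9}; (5,8)→{5,8,11}; (6,11)→{9,11}; (7,1)→{1,2}. Safe: 3, 6. Place at column 3.
Row 9: attacked by (1,9)→{1,9}; (2,4)→{4,11}; (3,2)→{2,8}; (4,5)→{5,10}; (5,8)→{4,8}; (6,11)→{8,11}; (7,1)→{1,3}; (8,3)→{2,3,4}. Safe: 6, 7. Place at column 6.
Row 10: attacked by (1,9)→{9}; (2,4)→{4}; (3,2)→{2,9}; (4,5)→{5,11}; (5,8)→{3,8}; (6,11)→{7,11}; (7,1)→{1,4}; (8,3)→{1,3,5}; (9,6)→{5,6,7}. Safe: 10. Place at column 10.
Row 11: attacked by (1,9)→{9}; (2,4)→{4}; (3,2)→{2,10}; (4,5)→{5}; (5,8)→{2,8}; (6,11)→{6,11}; (7,1)→{1,5}; (8,3)→{3,6}; (9,6)→{4,6,8}; (10,10)→{9,10,11}. Safe: 7. Place at column 7.
Columns [9, 4, 2, 5, 8, 11, 1, 3, 6, 10, 7], r−c [-8, -2, 1, -1, -3, -5, 6, 5, 3, 0, 4], r+c [10, 6, 5, 9, 13, 17, 8, 11, 15, 20, 18] are all distinct, so no two queens attack.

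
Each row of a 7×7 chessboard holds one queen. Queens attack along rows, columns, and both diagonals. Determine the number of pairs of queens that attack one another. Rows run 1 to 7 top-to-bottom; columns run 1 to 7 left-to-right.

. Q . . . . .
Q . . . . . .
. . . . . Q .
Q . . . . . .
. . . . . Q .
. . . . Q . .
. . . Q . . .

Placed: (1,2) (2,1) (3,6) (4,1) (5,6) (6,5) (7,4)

9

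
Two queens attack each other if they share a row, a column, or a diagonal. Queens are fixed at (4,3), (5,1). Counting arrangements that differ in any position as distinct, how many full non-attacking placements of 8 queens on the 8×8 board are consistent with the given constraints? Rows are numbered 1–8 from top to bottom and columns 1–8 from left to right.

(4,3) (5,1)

Branch on row 1: col 2 → 1; col 4 → 3; col 7 → 1; col 8 → 1.
Sum: 1 + 3 + 1 + 1 = 6.

6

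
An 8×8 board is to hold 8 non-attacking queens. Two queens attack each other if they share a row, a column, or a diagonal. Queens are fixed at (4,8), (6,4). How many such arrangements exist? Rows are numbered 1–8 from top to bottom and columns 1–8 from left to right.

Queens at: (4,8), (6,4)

6

Branch on row 1: col 1 → 1; col 2 → 1; col 3 → 2; col 6 → 1; col 7 → 1.
Sum: 1 + 1 + 2 + 1 + 1 = 6.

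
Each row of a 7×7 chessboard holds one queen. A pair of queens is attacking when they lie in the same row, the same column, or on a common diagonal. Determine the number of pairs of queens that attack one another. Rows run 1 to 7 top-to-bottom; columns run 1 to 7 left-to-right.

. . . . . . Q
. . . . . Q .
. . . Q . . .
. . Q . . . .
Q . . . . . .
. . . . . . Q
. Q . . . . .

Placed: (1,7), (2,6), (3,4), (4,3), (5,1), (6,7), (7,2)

4

Same column: (1,7)–(6,7) (column 7).
Same diagonal: (1,7)–(2,6) (|1−2| = |7−6| = 1); (3,4)–(4,3) (|3−4| = |4−3| = 1); (3,4)–(6,7) (|3−6| = |4−7| = 3).
Total attacking pairs: 4.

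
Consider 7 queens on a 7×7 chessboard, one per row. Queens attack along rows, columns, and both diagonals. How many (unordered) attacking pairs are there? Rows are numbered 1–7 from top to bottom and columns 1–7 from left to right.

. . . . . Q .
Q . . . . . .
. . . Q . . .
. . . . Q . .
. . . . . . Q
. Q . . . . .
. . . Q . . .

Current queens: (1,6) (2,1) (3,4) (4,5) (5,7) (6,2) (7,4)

3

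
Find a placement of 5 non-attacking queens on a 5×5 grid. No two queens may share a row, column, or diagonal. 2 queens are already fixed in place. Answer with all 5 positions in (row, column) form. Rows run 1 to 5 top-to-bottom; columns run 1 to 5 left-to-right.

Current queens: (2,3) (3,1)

(1,5) (2,3) (3,1) (4,4) (5,2)

Row 1: attacked by (2,3)→{2,3,4}; (3,1)→{1,3}. Safe: 5. Place at column 5.
Row 4: attacked by (1,5)→{2,5}; (2,3)→{1,3,5}; (3,1)→{1,2}. Safe: 4. Place at column 4.
Row 5: attacked by (1,5)→{1,5}; (2,3)→{3}; (3,1)→{1,3}; (4,4)→{3,4,5}. Safe: 2. Place at column 2.
Columns [5, 3, 1, 4, 2], r−c [-4, -1, 2, 0, 3], r+c [6, 5, 4, 8, 7] are all distinct, so no two queens attack.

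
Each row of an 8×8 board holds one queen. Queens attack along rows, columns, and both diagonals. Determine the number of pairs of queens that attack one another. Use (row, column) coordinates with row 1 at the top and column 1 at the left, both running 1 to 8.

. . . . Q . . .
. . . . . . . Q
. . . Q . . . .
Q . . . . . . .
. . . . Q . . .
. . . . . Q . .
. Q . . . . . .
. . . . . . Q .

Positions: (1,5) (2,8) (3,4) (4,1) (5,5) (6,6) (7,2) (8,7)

3

Same column: (1,5)–(5,5) (column 5).
Same diagonal: (2,8)–(5,5) (|2−5| = |8−5| = 3); (5,5)–(6,6) (|5−6| = |5−6| = 1).
Total attacking pairs: 3.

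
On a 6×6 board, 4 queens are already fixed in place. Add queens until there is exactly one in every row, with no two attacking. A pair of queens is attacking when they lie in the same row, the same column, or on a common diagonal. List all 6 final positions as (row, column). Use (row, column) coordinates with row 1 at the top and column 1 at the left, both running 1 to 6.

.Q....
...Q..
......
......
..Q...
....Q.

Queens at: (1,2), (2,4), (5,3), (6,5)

(1,2) (2,4) (3,6) (4,1) (5,3) (6,5)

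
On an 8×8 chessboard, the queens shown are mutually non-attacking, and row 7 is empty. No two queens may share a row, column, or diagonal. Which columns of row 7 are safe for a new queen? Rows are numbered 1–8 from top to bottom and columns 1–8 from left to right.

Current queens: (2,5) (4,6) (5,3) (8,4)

(2,5) attacks row 7 at column 5.
(4,6) attacks row 7 at column 6 and diagonals 3.
(5,3) attacks row 7 at column 3 and diagonals 1, 5.
(8,4) attacks row 7 at column 4 and diagonals 3, 5.
Attacked columns: {1, 3, 4, 5, 6}. Safe: {2, 7, 8}.

columns 2, 7, 8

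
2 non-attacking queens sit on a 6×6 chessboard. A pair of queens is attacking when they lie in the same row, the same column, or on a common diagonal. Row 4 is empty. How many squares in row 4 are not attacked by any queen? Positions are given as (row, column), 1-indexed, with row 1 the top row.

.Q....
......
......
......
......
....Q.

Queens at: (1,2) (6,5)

3

(1,2) attacks row 4 at column 2 and diagonals 5.
(6,5) attacks row 4 at column 5 and diagonals 3.
Attacked columns: {2, 3, 5}. Safe: {1, 4, 6}.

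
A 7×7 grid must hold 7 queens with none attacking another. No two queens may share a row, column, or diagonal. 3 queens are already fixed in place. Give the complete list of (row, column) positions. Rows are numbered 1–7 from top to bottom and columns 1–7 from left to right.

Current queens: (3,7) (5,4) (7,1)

Row 1: attacked by (3,7)→{5,7}; (5,4)→{4}; (7,1)→{1,7}. Safe: 2, 3, 6. Place at column 3.
Row 2: attacked by (1,3)→{2,3,4}; (3,7)→{6,7}; (5,4)→{1,4,7}; (7,1)→{1,6}. Safe: 5. Place at column 5.
Row 4: attacked by (1,3)→{3,6}; (2,5)→{3,5,7}; (3,7)→{6,7}; (5,4)→{3,4,5}; (7,1)→{1,4}. Safe: 2. Place at column 2.
Row 6: attacked by (1,3)→{3}; (2,5)→{1,5}; (3,7)→{4,7}; (4,2)→{2,4}; (5,4)→{3,4,5}; (7,1)→{1,2}. Safe: 6. Place at column 6.
Columns [3, 5, 7, 2, 4, 6, 1], r−c [-2, -3, -4, 2, 1, 0, 6], r+c [4, 7, 10, 6, 9, 12, 8] are all distinct, so no two queens attack.

(1,3) (2,5) (3,7) (4,2) (5,4) (6,6) (7,1)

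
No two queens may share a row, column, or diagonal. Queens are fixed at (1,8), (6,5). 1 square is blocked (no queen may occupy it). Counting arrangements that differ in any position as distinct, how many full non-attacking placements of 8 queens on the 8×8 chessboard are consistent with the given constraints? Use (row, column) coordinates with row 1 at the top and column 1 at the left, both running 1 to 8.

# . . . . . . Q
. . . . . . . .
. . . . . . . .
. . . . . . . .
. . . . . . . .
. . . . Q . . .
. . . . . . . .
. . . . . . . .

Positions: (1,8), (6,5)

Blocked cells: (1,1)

2

Branch on row 2: col 2 → 1; col 3 → 1; col 4 → 0; col 6 → 0.
Sum: 1 + 1 + 0 + 0 = 2.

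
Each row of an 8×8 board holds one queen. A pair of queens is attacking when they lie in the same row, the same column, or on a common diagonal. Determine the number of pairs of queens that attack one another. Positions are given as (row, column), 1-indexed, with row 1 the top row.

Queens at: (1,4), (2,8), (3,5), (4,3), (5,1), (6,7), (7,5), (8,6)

2

Same column: (3,5)–(7,5) (column 5).
Same diagonal: (7,5)–(8,6) (|7−8| = |5−6| = 1).
Total attacking pairs: 2.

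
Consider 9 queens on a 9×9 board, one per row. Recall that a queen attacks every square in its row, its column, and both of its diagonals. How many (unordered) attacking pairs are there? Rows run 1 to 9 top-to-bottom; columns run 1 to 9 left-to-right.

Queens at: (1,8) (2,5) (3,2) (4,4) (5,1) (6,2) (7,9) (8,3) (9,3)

4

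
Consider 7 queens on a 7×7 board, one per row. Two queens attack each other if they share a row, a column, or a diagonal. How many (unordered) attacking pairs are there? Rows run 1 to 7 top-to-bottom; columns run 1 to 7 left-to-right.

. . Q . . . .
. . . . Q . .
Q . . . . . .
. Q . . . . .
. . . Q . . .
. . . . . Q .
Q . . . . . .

Same column: (3,1)–(7,1) (column 1).
Same diagonal: (1,3)–(3,1) (|1−3| = |3−1| = 2); (3,1)–(4,2) (|3−4| = |1−2| = 1).
Total attacking pairs: 3.

3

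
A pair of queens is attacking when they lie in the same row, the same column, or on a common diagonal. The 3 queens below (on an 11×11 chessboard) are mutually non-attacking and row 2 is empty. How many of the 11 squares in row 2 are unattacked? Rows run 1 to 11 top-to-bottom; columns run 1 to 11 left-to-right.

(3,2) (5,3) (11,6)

(3,2) attacks row 2 at column 2 and diagonals 1, 3.
(5,3) attacks row 2 at column 3 and diagonals 6.
(11,6) attacks row 2 at column 6.
Attacked columns: {1, 2, 3, 6}. Safe: {4, 5, 7, 8, 9, 10, 11}.

7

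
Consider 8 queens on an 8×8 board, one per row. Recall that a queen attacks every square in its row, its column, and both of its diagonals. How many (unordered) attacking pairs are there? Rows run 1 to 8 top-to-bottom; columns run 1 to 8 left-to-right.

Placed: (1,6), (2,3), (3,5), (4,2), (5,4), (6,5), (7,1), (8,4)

Same column: (3,5)–(6,5) (column 5); (5,4)–(8,4) (column 4).
Same diagonal: (3,5)–(7,1) (|3−7| = |5−1| = 4); (5,4)–(6,5) (|5−6| = |4−5| = 1).
Total attacking pairs: 4.

4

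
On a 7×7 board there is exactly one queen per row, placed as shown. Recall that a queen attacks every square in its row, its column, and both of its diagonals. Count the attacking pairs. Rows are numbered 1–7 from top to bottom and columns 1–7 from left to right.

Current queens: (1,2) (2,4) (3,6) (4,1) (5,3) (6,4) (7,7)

2

Same column: (2,4)–(6,4) (column 4).
Same diagonal: (5,3)–(6,4) (|5−6| = |3−4| = 1).
Total attacking pairs: 2.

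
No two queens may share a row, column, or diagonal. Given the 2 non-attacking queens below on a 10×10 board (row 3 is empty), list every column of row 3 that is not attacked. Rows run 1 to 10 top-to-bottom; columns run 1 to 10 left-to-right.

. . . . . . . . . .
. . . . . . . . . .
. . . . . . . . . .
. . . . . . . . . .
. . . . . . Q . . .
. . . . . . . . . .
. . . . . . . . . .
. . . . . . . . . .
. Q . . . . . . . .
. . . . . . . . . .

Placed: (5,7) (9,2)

columns 1, 3, 4, 6, 10

(5,7) attacks row 3 at column 7 and diagonals 5, 9.
(9,2) attacks row 3 at column 2 and diagonals 8.
Attacked columns: {2, 5, 7, 8, 9}. Safe: {1, 3, 4, 6, 10}.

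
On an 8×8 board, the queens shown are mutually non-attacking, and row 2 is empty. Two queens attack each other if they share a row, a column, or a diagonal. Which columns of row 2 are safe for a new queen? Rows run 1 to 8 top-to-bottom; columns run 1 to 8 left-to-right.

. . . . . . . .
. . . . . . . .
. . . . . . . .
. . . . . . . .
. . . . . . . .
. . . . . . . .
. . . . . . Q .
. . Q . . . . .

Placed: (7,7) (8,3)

(7,7) attacks row 2 at column 7 and diagonals 2.
(8,3) attacks row 2 at column 3.
Attacked columns: {2, 3, 7}. Safe: {1, 4, 5, 6, 8}.

columns 1, 4, 5, 6, 8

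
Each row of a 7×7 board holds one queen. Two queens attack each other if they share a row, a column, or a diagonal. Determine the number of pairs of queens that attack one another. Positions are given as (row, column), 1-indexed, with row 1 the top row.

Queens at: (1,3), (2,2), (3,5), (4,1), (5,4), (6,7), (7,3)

3

Same column: (1,3)–(7,3) (column 3).
Same diagonal: (1,3)–(2,2) (|1−2| = |3−2| = 1); (1,3)–(3,5) (|1−3| = |3−5| = 2).
Total attacking pairs: 3.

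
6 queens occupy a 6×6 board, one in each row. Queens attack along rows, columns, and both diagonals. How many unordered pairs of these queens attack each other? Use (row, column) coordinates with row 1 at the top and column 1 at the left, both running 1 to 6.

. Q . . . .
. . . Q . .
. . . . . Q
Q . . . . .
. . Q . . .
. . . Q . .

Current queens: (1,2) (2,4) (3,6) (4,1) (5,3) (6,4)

2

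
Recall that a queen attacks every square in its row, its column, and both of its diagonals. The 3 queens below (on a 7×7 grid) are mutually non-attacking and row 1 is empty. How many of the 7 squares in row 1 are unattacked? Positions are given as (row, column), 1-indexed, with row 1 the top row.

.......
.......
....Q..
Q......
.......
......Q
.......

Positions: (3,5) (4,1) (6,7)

(3,5) attacks row 1 at column 5 and diagonals 3, 7.
(4,1) attacks row 1 at column 1 and diagonals 4.
(6,7) attacks row 1 at column 7 and diagonals 2.
Attacked columns: {1, 2, 3, 4, 5, 7}. Safe: {6}.

1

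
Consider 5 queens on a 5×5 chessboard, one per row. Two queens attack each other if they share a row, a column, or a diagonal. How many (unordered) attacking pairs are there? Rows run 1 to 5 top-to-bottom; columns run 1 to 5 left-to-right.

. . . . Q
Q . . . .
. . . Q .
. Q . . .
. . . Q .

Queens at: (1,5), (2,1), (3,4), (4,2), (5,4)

3

Same column: (3,4)–(5,4) (column 4).
Same diagonal: (1,5)–(4,2) (|1−4| = |5−2| = 3); (2,1)–(5,4) (|2−5| = |1−4| = 3).
Total attacking pairs: 3.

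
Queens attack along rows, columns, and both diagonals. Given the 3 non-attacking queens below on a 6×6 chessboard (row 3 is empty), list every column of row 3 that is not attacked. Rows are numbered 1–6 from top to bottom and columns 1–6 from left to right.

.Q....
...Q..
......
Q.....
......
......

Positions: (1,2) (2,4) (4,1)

columns 6

(1,2) attacks row 3 at column 2 and diagonals 4.
(2,4) attacks row 3 at column 4 and diagonals 3, 5.
(4,1) attacks row 3 at column 1 and diagonals 2.
Attacked columns: {1, 2, 3, 4, 5}. Safe: {6}.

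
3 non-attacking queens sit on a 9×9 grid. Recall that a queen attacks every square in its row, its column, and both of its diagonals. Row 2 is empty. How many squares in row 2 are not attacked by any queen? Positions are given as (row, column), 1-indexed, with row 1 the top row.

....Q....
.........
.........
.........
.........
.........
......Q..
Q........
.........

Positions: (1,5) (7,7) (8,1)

3

(1,5) attacks row 2 at column 5 and diagonals 4, 6.
(7,7) attacks row 2 at column 7 and diagonals 2.
(8,1) attacks row 2 at column 1 and diagonals 7.
Attacked columns: {1, 2, 4, 5, 6, 7}. Safe: {3, 8, 9}.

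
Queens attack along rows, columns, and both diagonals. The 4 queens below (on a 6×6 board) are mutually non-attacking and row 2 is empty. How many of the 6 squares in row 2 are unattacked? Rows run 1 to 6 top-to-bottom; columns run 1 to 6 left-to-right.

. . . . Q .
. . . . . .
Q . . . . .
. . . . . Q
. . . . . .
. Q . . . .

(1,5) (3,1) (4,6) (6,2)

1

(1,5) attacks row 2 at column 5 and diagonals 4, 6.
(3,1) attacks row 2 at column 1 and diagonals 2.
(4,6) attacks row 2 at column 6 and diagonals 4.
(6,2) attacks row 2 at column 2 and diagonals 6.
Attacked columns: {1, 2, 4, 5, 6}. Safe: {3}.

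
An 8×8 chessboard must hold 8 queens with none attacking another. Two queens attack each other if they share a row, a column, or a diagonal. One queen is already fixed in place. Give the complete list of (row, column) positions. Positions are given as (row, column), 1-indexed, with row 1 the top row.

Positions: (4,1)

(1,5) (2,2) (3,6) (4,1) (5,7) (6,4) (7,8) (8,3)

Row 1: attacked by (4,1)→{1,4}. Safe: 2, 3, 5, 6, 7, 8. Place at column 5.
Row 2: attacked by (1,5)→{4,5,6}; (4,1)→{1,3}. Safe: 2, 7, 8. Place at column 2.
Row 3: attacked by (1,5)→{3,5,7}; (2,2)→{1,2,3}; (4,1)→{1,2}. Safe: 4, 6, 8. Place at column 6.
Row 5: attacked by (1,5)→{1,5}; (2,2)→{2,5}; (3,6)→{4,6,8}; (4,1)→{1,2}. Safe: 3, 7. Place at column 7.
Row 6: attacked by (1,5)→{5}; (2,2)→{2,6}; (3,6)→{3,6}; (4,1)→{1,3}; (5,7)→{6,7,8}. Safe: 4. Place at column 4.
Row 7: attacked by (1,5)→{5}; (2,2)→{2,7}; (3,6)→{2,6}; (4,1)→{1,4}; (5,7)→{5,7}; (6,4)→{3,4,5}. Safe: 8. Place at column 8.
Row 8: attacked by (1,5)→{5}; (2,2)→{2,8}; (3,6)→{1,6}; (4,1)→{1,5}; (5,7)→{4,7}; (6,4)→{2,4,6}; (7,8)→{7,8}. Safe: 3. Place at column 3.
Columns [5, 2, 6, 1, 7, 4, 8, 3], r−c [-4, 0, -3, 3, -2, 2, -1, 5], r+c [6, 4, 9, 5, 12, 10, 15, 11] are all distinct, so no two queens attack.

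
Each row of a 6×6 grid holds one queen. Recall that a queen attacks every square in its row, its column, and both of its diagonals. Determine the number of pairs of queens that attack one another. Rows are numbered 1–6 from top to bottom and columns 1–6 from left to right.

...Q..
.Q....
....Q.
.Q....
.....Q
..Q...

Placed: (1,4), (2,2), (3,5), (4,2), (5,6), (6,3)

1

Same column: (2,2)–(4,2) (column 2).
Total attacking pairs: 1.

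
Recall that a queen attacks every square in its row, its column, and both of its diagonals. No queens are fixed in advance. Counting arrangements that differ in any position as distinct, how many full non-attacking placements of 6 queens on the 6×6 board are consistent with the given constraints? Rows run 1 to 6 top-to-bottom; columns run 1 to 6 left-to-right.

Branch on row 1: col 1 → 0; col 2 → 1; col 3 → 1; col 4 → 1; col 5 → 1; col 6 → 0.
Sum: 0 + 1 + 1 + 1 + 1 + 0 = 4.
(This is the classic 6-queens count.)

4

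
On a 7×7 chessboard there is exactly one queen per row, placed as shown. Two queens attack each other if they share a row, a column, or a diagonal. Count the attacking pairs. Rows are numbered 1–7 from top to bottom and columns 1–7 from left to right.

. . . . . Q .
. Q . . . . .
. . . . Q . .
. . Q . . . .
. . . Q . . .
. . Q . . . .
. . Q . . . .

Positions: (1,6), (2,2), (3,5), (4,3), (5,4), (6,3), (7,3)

6

Same column: (4,3)–(6,3) (column 3); (4,3)–(7,3) (column 3); (6,3)–(7,3) (column 3).
Same diagonal: (1,6)–(4,3) (|1−4| = |6−3| = 3); (4,3)–(5,4) (|4−5| = |3−4| = 1); (5,4)–(6,3) (|5−6| = |4−3| = 1).
Total attacking pairs: 6.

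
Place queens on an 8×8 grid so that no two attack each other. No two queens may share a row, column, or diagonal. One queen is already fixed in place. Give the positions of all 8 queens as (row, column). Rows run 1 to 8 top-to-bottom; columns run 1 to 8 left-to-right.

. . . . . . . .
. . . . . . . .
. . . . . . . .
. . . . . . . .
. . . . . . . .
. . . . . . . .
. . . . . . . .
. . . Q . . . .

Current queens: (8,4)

Row 1: attacked by (8,4)→{4}. Safe: 1, 2, 3, 5, 6, 7, 8. Place at column 1.
Row 2: attacked by (1,1)→{1,2}; (8,4)→{4}. Safe: 3, 5, 6, 7, 8. Place at column 5.
Row 3: attacked by (1,1)→{1,3}; (2,5)→{4,5,6}; (8,4)→{4}. Safe: 2, 7, 8. Place at column 8.
Row 4: attacked by (1,1)→{1,4}; (2,5)→{3,5,7}; (3,8)→{7,8}; (8,4)→{4,8}. Safe: 2, 6. Place at column 6.
Row 5: attacked by (1,1)→{1,5}; (2,5)→{2,5,8}; (3,8)→{6,8}; (4,6)→{5,6,7}; (8,4)→{1,4,7}. Safe: 3. Place at column 3.
Row 6: attacked by (1,1)→{1,6}; (2,5)→{1,5}; (3,8)→{5,8}; (4,6)→{4,6,8}; (5,3)→{2,3,4}; (8,4)→{2,4,6}. Safe: 7. Place at column 7.
Row 7: attacked by (1,1)→{1,7}; (2,5)→{5}; (3,8)→{4,8}; (4,6)→{3,6}; (5,3)→{1,3,5}; (6,7)→{6,7,8}; (8,4)→{3,4,5}. Safe: 2. Place at column 2.
Columns [1, 5, 8, 6, 3, 7, 2, 4], r−c [0, -3, -5, -2, 2, -1, 5, 4], r+c [2, 7, 11, 10, 8, 13, 9, 12] are all distinct, so no two queens attack.

(1,1) (2,5) (3,8) (4,6) (5,3) (6,7) (7,2) (8,4)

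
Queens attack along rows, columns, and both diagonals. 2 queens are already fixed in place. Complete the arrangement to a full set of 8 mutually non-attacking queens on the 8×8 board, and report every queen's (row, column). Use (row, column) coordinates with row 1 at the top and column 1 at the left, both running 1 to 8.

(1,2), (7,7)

Row 2: attacked by (1,2)→{1,2,3}; (7,7)→{2,7}. Safe: 4, 5, 6, 8. Place at column 8.
Row 3: attacked by (1,2)→{2,4}; (2,8)→{7,8}; (7,7)→{3,7}. Safe: 1, 5, 6. Place at column 6.
Row 4: attacked by (1,2)→{2,5}; (2,8)→{6,8}; (3,6)→{5,6,7}; (7,7)→{4,7}. Safe: 1, 3. Place at column 1.
Row 5: attacked by (1,2)→{2,6}; (2,8)→{5,8}; (3,6)→{4,6,8}; (4,1)→{1,2}; (7,7)→{5,7}. Safe: 3. Place at column 3.
Row 6: attacked by (1,2)→{2,7}; (2,8)→{4,8}; (3,6)→{3,6}; (4,1)→{1,3}; (5,3)→{2,3,4}; (7,7)→{6,7,8}. Safe: 5. Place at column 5.
Row 8: attacked by (1,2)→{2}; (2,8)→{2,8}; (3,6)→{1,6}; (4,1)→{1,5}; (5,3)→{3,6}; (6,5)→{3,5,7}; (7,7)→{6,7,8}. Safe: 4. Place at column 4.
Columns [2, 8, 6, 1, 3, 5, 7, 4], r−c [-1, -6, -3, 3, 2, 1, 0, 4], r+c [3, 10, 9, 5, 8, 11, 14, 12] are all distinct, so no two queens attack.

(1,2) (2,8) (3,6) (4,1) (5,3) (6,5) (7,7) (8,4)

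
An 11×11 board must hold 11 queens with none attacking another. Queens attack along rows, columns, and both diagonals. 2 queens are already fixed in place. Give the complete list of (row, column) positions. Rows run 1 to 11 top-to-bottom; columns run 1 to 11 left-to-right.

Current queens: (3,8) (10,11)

(1,4) (2,6) (3,8) (4,10) (5,1) (6,3) (7,5) (8,7) (9,9) (10,11) (11,2)

Row 1: attacked by (3,8)→{6,8,10}; (10,11)→{2,11}. Safe: 1, 3, 4, 5, 7, 9. Place at column 4.
Row 2: attacked by (1,4)→{3,4,5}; (3,8)→{7,8,9}; (10,11)→{3,11}. Safe: 1, 2, 6, 10. Place at column 6.
Row 4: attacked by (1,4)→{1,4,7}; (2,6)→{4,6,8}; (3,8)→{7,8,9}; (10,11)→{5,11}. Safe: 2, 3, 10. Place at column 10.
Row 5: attacked by (1,4)→{4,8}; (2,6)→{3,6,9}; (3,8)→{6,8,10}; (4,10)→{9,10,11}; (10,11)→{6,11}. Safe: 1, 2, 5, 7. Place at column 1.
Row 6: attacked by (1,4)→{4,9}; (2,6)→{2,6,10}; (3,8)→{5,8,11}; (4,10)→{8,10}; (5,1)→{1,2}; (10,11)→{7,11}. Safe: 3. Place at column 3.
Row 7: attacked by (1,4)→{4,10}; (2,6)→{1,6,11}; (3,8)→{4,8}; (4,10)→{7,10}; (5,1)→{1,3}; (6,3)→{2,3,4}; (10,11)→{8,11}. Safe: 5, 9. Place at column 5.
Row 8: attacked by (1,4)→{4,11}; (2,6)→{6}; (3,8)→{3,8}; (4,10)→{6,10}; (5,1)→{1,4}; (6,3)→{1,3,5}; (7,5)→{4,5,6}; (10,11)→{9,11}. Safe: 2, 7. Place at column 7.
Row 9: attacked by (1,4)→{4}; (2,6)→{6}; (3,8)→{2,8}; (4,10)→{5,10}; (5,1)→{1,5}; (6,3)→{3,6}; (7,5)→{3,5,7}; (8,7)→{6,7,8}; (10,11)→{10,11}. Safe: 9. Place at column 9.
Row 11: attacked by (1,4)→{4}; (2,6)→{6}; (3,8)→{8}; (4,10)→{3,10}; (5,1)→{1,7}; (6,3)→{3,8}; (7,5)→{1,5,9}; (8,7)→{4,7,10}; (9,9)→{7,9,11}; (10,11)→{10,11}. Safe: 2. Place at column 2.
Columns [4, 6, 8, 10, 1, 3, 5, 7, 9, 11, 2], r−c [-3, -4, -5, -6, 4, 3, 2, 1, 0, -1, 9], r+c [5, 8, 11, 14, 6, 9, 12, 15, 18, 21, 13] are all distinct, so no two queens attack.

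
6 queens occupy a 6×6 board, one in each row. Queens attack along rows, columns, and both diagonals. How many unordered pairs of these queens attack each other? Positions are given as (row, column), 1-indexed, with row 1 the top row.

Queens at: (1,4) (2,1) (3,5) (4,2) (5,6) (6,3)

0

All columns are distinct and no two queens satisfy |Δrow| = |Δcol|, so no pair attacks.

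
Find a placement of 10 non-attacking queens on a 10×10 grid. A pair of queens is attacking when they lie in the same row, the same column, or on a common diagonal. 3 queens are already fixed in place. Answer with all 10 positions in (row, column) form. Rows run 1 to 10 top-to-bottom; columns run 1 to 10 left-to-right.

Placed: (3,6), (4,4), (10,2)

(1,5) (2,1) (3,6) (4,4) (5,10) (6,8) (7,3) (8,9) (9,7) (10,2)

Row 1: attacked by (3,6)→{4,6,8}; (4,4)→{1,4,7}; (10,2)→{2}. Safe: 3, 5, 9, 10. Place at column 5.
Row 2: attacked by (1,5)→{4,5,6}; (3,6)→{5,6,7}; (4,4)→{2,4,6}; (10,2)→{2,10}. Safe: 1, 3, 8, 9. Place at column 1.
Row 5: attacked by (1,5)→{1,5,9}; (2,1)→{1,4}; (3,6)→{4,6,8}; (4,4)→{3,4,5}; (10,2)→{2,7}. Safe: 10. Place at column 10.
Row 6: attacked by (1,5)→{5,10}; (2,1)→{1,5}; (3,6)→{3,6,9}; (4,4)→{2,4,6}; (5,10)→{9,10}; (10,2)→{2,6}. Safe: 7, 8. Place at column 8.
Row 7: attacked by (1,5)→{5}; (2,1)→{1,6}; (3,6)→{2,6,10}; (4,4)→{1,4,7}; (5,10)→{8,10}; (6,8)→{7,8,9}; (10,2)→{2,5}. Safe: 3. Place at column 3.
Row 8: attacked by (1,5)→{5}; (2,1)→{1,7}; (3,6)→{1,6}; (4,4)→{4,8}; (5,10)→{7,10}; (6,8)→{6,8,10}; (7,3)→{2,3,4}; (10,2)→{2,4}. Safe: 9. Place at column 9.
Row 9: attacked by (1,5)→{5}; (2,1)→{1,8}; (3,6)→{6}; (4,4)→{4,9}; (5,10)→{6,10}; (6,8)→{5,8}; (7,3)→{1,3,5}; (8,9)→{8,9,10}; (10,2)→{1,2,3}. Safe: 7. Place at column 7.
Columns [5, 1, 6, 4, 10, 8, 3, 9, 7, 2], r−c [-4, 1, -3, 0, -5, -2, 4, -1, 2, 8], r+c [6, 3, 9, 8, 15, 14, 10, 17, 16, 12] are all distinct, so no two queens attack.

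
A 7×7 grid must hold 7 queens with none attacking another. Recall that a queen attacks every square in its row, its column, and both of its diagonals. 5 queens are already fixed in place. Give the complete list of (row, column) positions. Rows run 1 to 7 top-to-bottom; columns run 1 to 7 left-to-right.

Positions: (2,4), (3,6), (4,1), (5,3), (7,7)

(1,2) (2,4) (3,6) (4,1) (5,3) (6,5) (7,7)

Row 1: attacked by (2,4)→{3,4,5}; (3,6)→{4,6}; (4,1)→{1,4}; (5,3)→{3,7}; (7,7)→{1,7}. Safe: 2. Place at column 2.
Row 6: attacked by (1,2)→{2,7}; (2,4)→{4}; (3,6)→{3,6}; (4,1)→{1,3}; (5,3)→{2,3,4}; (7,7)→{6,7}. Safe: 5. Place at column 5.
Columns [2, 4, 6, 1, 3, 5, 7], r−c [-1, -2, -3, 3, 2, 1, 0], r+c [3, 6, 9, 5, 8, 11, 14] are all distinct, so no two queens attack.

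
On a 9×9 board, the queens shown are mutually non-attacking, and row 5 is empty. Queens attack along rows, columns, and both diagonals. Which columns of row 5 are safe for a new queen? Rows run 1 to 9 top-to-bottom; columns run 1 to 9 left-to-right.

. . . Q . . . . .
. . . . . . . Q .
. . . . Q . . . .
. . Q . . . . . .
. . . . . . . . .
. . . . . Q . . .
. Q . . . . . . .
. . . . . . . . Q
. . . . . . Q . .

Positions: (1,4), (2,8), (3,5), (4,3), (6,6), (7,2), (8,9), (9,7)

(1,4) attacks row 5 at column 4 and diagonals 8.
(2,8) attacks row 5 at column 8 and diagonals 5.
(3,5) attacks row 5 at column 5 and diagonals 3, 7.
(4,3) attacks row 5 at column 3 and diagonals 2, 4.
(6,6) attacks row 5 at column 6 and diagonals 5, 7.
(7,2) attacks row 5 at column 2 and diagonals 4.
(8,9) attacks row 5 at column 9 and diagonals 6.
(9,7) attacks row 5 at column 7 and diagonals 3.
Attacked columns: {2, 3, 4, 5, 6, 7, 8, 9}. Safe: {1}.

columns 1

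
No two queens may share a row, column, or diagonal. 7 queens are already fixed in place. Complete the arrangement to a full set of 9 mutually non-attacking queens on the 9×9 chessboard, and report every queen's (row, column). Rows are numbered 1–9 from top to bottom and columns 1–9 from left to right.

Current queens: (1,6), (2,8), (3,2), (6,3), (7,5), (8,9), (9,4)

Row 4: attacked by (1,6)→{3,6,9}; (2,8)→{6,8}; (3,2)→{1,2,3}; (6,3)→{1,3,5}; (7,5)→{2,5,8}; (8,9)→{5,9}; (9,4)→{4,9}. Safe: 7. Place at column 7.
Row 5: attacked by (1,6)→{2,6}; (2,8)→{5,8}; (3,2)→{2,4}; (4,7)→{6,7,8}; (6,3)→{2,3,4}; (7,5)→{3,5,7}; (8,9)→{6,9}; (9,4)→{4,8}. Safe: 1. Place at column 1.
Columns [6, 8, 2, 7, 1, 3, 5, 9, 4], r−c [-5, -6, 1, -3, 4, 3, 2, -1, 5], r+c [7, 10, 5, 11, 6, 9, 12, 17, 13] are all distinct, so no two queens attack.

(1,6) (2,8) (3,2) (4,7) (5,1) (6,3) (7,5) (8,9) (9,4)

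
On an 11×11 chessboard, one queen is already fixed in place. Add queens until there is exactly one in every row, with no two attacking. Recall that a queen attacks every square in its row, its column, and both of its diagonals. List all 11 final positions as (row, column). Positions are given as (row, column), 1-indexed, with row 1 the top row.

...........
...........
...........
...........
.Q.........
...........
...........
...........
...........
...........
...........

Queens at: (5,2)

(1,11) (2,1) (3,7) (4,5) (5,2) (6,8) (7,10) (8,3) (9,9) (10,6) (11,4)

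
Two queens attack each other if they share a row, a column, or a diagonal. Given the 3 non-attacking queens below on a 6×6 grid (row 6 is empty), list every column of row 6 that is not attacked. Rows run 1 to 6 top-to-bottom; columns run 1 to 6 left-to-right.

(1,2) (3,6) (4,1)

columns 4, 5

(1,2) attacks row 6 at column 2.
(3,6) attacks row 6 at column 6 and diagonals 3.
(4,1) attacks row 6 at column 1 and diagonals 3.
Attacked columns: {1, 2, 3, 6}. Safe: {4, 5}.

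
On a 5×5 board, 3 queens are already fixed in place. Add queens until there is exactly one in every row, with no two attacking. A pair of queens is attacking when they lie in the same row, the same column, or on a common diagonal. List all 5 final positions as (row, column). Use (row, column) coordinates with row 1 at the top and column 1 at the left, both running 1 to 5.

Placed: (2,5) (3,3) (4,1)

Row 1: attacked by (2,5)→{4,5}; (3,3)→{1,3,5}; (4,1)→{1,4}. Safe: 2. Place at column 2.
Row 5: attacked by (1,2)→{2}; (2,5)→{2,5}; (3,3)→{1,3,5}; (4,1)→{1,2}. Safe: 4. Place at column 4.
Columns [2, 5, 3, 1, 4], r−c [-1, -3, 0, 3, 1], r+c [3, 7, 6, 5, 9] are all distinct, so no two queens attack.

(1,2) (2,5) (3,3) (4,1) (5,4)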